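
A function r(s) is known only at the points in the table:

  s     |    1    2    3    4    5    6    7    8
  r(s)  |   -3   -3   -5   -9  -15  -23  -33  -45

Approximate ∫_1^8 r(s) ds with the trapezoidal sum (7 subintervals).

Δs = 1.
T_7 = (1/2)·[(-3) + 2·(-3) + 2·(-5) + 2·(-9) + 2·(-15) + 2·(-23) + 2·(-33) + (-45)] = -112.

-112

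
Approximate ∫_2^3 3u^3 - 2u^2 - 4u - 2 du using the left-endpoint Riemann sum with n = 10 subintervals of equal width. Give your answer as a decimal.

Δu = (3 − 2)/10 = 0.1.
Left endpoints: 2, 2.1, 2.2, 2.3, 2.4, 2.5, 2.6, 2.7, 2.8, 2.9.
f(2) = 6, f(2.1) = 8.563, f(2.2) = 11.464, f(2.3) = 14.721, f(2.4) = 18.352, f(2.5) = 22.375, f(2.6) = 26.808, f(2.7) = 31.669, f(2.8) = 36.976, f(2.9) = 42.747.
Sum = Δu · [f(2) + f(2.1) + f(2.2) + ...].
Sum = 21.9675.

21.9675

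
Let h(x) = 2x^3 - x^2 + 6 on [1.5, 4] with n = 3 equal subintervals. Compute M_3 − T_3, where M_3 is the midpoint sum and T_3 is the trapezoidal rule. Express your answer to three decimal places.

-6.727

M_3 ≈ 118.01794.
T_3 ≈ 124.74537.
M_3 − T_3 ≈ -6.727.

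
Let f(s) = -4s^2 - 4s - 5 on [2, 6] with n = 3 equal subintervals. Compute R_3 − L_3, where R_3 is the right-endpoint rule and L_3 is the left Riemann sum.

-192

R_3 ≈ -462.074074.
L_3 ≈ -270.074074.
R_3 − L_3 = -192.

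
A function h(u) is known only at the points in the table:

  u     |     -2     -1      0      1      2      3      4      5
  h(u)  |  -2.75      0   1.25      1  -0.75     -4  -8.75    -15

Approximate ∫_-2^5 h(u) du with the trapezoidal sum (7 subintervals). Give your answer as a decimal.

Δu = 1.
T_7 = (1/2)·[(-2.75) + 2·0 + 2·1.25 + 2·1 + 2·(-0.75) + 2·(-4) + 2·(-8.75) + (-15)] = -20.125.

-20.125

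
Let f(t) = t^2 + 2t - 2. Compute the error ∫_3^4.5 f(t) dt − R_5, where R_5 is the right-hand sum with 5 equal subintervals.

-2.16

Exact integral: ∫_3^4.5 f(t) dt = 29.625.
R_5 = 31.785.
Error = 29.625 − 31.785 = -2.16.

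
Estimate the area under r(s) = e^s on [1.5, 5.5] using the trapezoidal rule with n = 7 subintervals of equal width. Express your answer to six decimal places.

Δs = (5.5 − 1.5)/7 = 4/7.
r(1.5) ≈ 4.481689, r(29/14) ≈ 7.936152, r(37/14) ≈ 14.053299, r(45/14) ≈ 24.885510, r(53/14) ≈ 44.067136, r(61/14) ≈ 78.033862, r(69/14) ≈ 138.181968, r(5.5) ≈ 244.691932.
T_7 = (Δs/2)·[r(s_0) + 2r(s_1) + ... + 2r(s_{6}) + r(s_7)].
Sum ≈ 246.711279.

246.711279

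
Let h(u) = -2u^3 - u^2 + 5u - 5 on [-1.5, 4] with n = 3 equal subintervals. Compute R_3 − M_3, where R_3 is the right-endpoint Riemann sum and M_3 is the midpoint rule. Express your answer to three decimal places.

R_3 ≈ -278.15741.
M_3 ≈ -127.95775.
R_3 − M_3 ≈ -150.200.

-150.200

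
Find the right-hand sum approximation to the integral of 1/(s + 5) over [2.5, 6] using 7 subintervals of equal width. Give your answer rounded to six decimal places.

Δs = (6 − 2.5)/7 = 0.5.
Right endpoints: 3, 3.5, 4, 4.5, 5, 5.5, 6.
f(3) = 0.125, f(3.5) = 2/17, f(4) = 1/9, f(4.5) = 2/19, f(5) = 0.1, f(5.5) = 2/21, f(6) = 1/11.
Sum = Δs · [f(3) + f(3.5) + f(4) + ...].
Sum ≈ 0.372584.

0.372584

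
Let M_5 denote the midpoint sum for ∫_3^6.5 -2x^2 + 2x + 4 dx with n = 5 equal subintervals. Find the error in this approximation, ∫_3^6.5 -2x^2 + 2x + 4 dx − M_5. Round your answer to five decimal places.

-0.28583

Exact integral: ∫_3^6.5 f(x) dx ≈ -117.8333333.
M_5 = -117.5475.
Error ≈ -117.8333333 − (-117.5475) ≈ -0.28583.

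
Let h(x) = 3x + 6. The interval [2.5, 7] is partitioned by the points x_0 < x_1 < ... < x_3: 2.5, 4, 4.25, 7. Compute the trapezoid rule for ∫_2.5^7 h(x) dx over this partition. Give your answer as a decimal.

Subinterval widths: 1.5, 0.25, 2.75.
h(2.5) = 13.5, h(4) = 18, h(4.25) = 18.75, h(7) = 27.
On each subinterval the trapezoid contributes (Δx_i/2)·[h(x_{i-1}) + h(x_i)].
Sum = 91.125.

91.125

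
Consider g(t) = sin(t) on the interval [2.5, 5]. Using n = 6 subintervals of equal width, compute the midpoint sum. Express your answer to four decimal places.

-1.0927

Δt = (5 − 2.5)/6 = 5/12.
Midpoints: 65/24, 3.125, 85/24, 95/24, 4.375, 115/24.
g(65/24) ≈ 0.4198, g(3.125) ≈ 0.0166, g(85/24) ≈ -0.3895, g(95/24) ≈ -0.7289, g(4.375) ≈ -0.9436, g(115/24) ≈ -0.9969.
Sum = Δt · [g(65/24) + g(3.125) + g(85/24) + ...].
Sum ≈ -1.0927.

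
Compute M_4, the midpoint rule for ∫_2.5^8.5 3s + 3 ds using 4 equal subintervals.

Δs = (8.5 − 2.5)/4 = 1.5.
Midpoints: 3.25, 4.75, 6.25, 7.75.
f(3.25) = 12.75, f(4.75) = 17.25, f(6.25) = 21.75, f(7.75) = 26.25.
Sum = Δs · [f(3.25) + f(4.75) + f(6.25) + f(7.75)].
Sum = 117.

117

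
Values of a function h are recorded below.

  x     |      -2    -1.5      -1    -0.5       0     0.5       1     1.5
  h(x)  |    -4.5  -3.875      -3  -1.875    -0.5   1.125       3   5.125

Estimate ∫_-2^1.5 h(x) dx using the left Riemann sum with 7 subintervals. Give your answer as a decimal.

Δx = 0.5.
Sum = 0.5·[(-4.5) + (-3.875) + (-3) + (-1.875) + (-0.5) + 1.125 + 3] = -4.8125.

-4.8125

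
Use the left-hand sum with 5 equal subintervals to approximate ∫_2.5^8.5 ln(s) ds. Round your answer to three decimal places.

Δs = (8.5 − 2.5)/5 = 1.2.
Left endpoints: 2.5, 3.7, 4.9, 6.1, 7.3.
f(2.5) ≈ 0.916, f(3.7) ≈ 1.308, f(4.9) ≈ 1.589, f(6.1) ≈ 1.808, f(7.3) ≈ 1.988.
Sum = Δs · [f(2.5) + f(3.7) + f(4.9) + f(6.1) + f(7.3)].
Sum ≈ 9.132.

9.132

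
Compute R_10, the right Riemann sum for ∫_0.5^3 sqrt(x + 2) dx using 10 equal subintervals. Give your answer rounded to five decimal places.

Δx = (3 − 0.5)/10 = 0.25.
Right endpoints: 0.75, 1, 1.25, 1.5, 1.75, 2, 2.25, 2.5, 2.75, 3.
f(0.75) ≈ 1.65831, f(1) ≈ 1.73205, f(1.25) ≈ 1.80278, f(1.5) ≈ 1.87083, f(1.75) ≈ 1.93649, f(2) ≈ 2.00000, f(2.25) ≈ 2.06155, f(2.5) ≈ 2.12132, f(2.75) ≈ 2.17945, f(3) ≈ 2.23607.
Sum = Δx · [f(0.75) + f(1) + f(1.25) + ...].
Sum ≈ 4.89971.

4.89971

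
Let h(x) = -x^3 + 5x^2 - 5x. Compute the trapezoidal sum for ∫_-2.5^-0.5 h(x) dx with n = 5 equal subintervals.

51.09

Δx = (-0.5 − (-2.5))/5 = 0.4.
h(-2.5) = 59.375, h(-2.1) = 41.811, h(-1.7) = 27.863, h(-1.3) = 17.147, h(-0.9) = 9.279, h(-0.5) = 3.875.
T_5 = (Δx/2)·[h(x_0) + 2h(x_1) + ... + 2h(x_{4}) + h(x_5)].
Sum = 51.09.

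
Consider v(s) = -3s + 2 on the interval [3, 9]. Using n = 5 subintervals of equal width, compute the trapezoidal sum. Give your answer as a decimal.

Δs = (9 − 3)/5 = 1.2.
v(3) = -7, v(4.2) = -10.6, v(5.4) = -14.2, v(6.6) = -17.8, v(7.8) = -21.4, v(9) = -25.
T_5 = (Δs/2)·[v(s_0) + 2v(s_1) + ... + 2v(s_{4}) + v(s_5)].
Sum = -96.

-96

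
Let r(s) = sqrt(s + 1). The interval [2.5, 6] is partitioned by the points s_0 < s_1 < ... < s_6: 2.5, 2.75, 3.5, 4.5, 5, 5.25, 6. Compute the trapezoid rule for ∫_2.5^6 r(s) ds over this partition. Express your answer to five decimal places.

Subinterval widths: 0.25, 0.75, 1, 0.5, 0.25, 0.75.
r(2.5) ≈ 1.87083, r(2.75) ≈ 1.93649, r(3.5) ≈ 2.12132, r(4.5) ≈ 2.34521, r(5) ≈ 2.44949, r(5.25) ≈ 2.50000, r(6) ≈ 2.64575.
On each subinterval the trapezoid contributes (Δs_i/2)·[r(s_{i-1}) + r(s_i)].
Sum ≈ 7.97788.

7.97788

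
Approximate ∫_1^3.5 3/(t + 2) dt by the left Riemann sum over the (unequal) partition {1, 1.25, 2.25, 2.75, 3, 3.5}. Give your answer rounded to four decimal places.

Subinterval widths: 0.25, 1, 0.5, 0.25, 0.5.
Left endpoints: 1, 1.25, 2.25, 2.75, 3.
f(1) = 1, f(1.25) = 12/13, f(2.25) = 12/17, f(2.75) = 12/19, f(3) = 0.6.
Sum = Σ Δt_i · f(t_i).
Sum ≈ 1.9839.

1.9839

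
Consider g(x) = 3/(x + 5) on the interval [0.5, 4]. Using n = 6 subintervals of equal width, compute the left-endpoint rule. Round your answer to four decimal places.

1.5411

Δx = (4 − 0.5)/6 = 7/12.
Left endpoints: 0.5, 13/12, 5/3, 2.25, 17/6, 41/12.
g(0.5) = 6/11, g(13/12) = 36/73, g(5/3) = 0.45, g(2.25) = 12/29, g(17/6) = 18/47, g(41/12) = 36/101.
Sum = Δx · [g(0.5) + g(13/12) + g(5/3) + ...].
Sum ≈ 1.5411.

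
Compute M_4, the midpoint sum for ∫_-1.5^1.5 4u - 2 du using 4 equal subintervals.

Δu = (1.5 − (-1.5))/4 = 0.75.
Midpoints: -1.125, -0.375, 0.375, 1.125.
f(-1.125) = -6.5, f(-0.375) = -3.5, f(0.375) = -0.5, f(1.125) = 2.5.
Sum = Δu · [f(-1.125) + f(-0.375) + f(0.375) + f(1.125)].
Sum = -6.

-6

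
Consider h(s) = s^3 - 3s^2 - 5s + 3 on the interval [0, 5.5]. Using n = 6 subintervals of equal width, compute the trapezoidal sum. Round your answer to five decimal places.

7.30946

Δs = (5.5 − 0)/6 = 11/12.
h(0) = 3, h(11/12) = -5761/1728, h(11/6) = -2179/216, h(2.75) = -12.640625, h(11/3) = -172/27, h(55/12) = 23059/1728, h(5.5) = 51.125.
T_6 = (Δs/2)·[h(s_0) + 2h(s_1) + ... + 2h(s_{5}) + h(s_6)].
Sum ≈ 7.30946.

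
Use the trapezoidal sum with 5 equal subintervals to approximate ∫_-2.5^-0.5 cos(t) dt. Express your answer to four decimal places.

Δt = (-0.5 − (-2.5))/5 = 0.4.
f(-2.5) ≈ -0.8011, f(-2.1) ≈ -0.5048, f(-1.7) ≈ -0.1288, f(-1.3) ≈ 0.2675, f(-0.9) ≈ 0.6216, f(-0.5) ≈ 0.8776.
T_5 = (Δt/2)·[f(t_0) + 2f(t_1) + ... + 2f(t_{4}) + f(t_5)].
Sum ≈ 0.1175.

0.1175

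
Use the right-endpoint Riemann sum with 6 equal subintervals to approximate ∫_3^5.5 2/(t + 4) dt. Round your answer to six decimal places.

0.595369

Δt = (5.5 − 3)/6 = 5/12.
Right endpoints: 41/12, 23/6, 4.25, 14/3, 61/12, 5.5.
f(41/12) = 24/89, f(23/6) = 12/47, f(4.25) = 8/33, f(14/3) = 3/13, f(61/12) = 24/109, f(5.5) = 4/19.
Sum = Δt · [f(41/12) + f(23/6) + f(4.25) + ...].
Sum ≈ 0.595369.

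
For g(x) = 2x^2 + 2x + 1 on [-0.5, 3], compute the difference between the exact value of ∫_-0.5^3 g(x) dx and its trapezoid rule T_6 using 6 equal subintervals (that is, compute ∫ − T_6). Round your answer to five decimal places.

-0.39699

Exact integral: ∫_-0.5^3 g(x) dx ≈ 30.3333333.
T_6 ≈ 30.7303241.
Error ≈ 30.3333333 − 30.7303241 ≈ -0.39699.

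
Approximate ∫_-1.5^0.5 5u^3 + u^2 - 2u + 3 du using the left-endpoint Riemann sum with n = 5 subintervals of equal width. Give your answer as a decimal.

0.27

Δu = (0.5 − (-1.5))/5 = 0.4.
Left endpoints: -1.5, -1.1, -0.7, -0.3, 0.1.
f(-1.5) = -8.625, f(-1.1) = -0.245, f(-0.7) = 3.175, f(-0.3) = 3.555, f(0.1) = 2.815.
Sum = Δu · [f(-1.5) + f(-1.1) + f(-0.7) + f(-0.3) + f(0.1)].
Sum = 0.27.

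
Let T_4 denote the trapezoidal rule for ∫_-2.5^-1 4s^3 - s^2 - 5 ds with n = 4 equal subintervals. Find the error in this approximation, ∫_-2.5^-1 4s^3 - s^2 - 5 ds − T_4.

Exact integral: ∫_-2.5^-1 f(s) ds = -50.4375.
T_4 = -51.2109375.
Error = -50.4375 − (-51.2109375) = 0.7734375.

0.7734375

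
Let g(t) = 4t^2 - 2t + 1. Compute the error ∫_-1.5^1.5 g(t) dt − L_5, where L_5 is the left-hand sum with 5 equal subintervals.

-2.52

Exact integral: ∫_-1.5^1.5 g(t) dt = 12.
L_5 = 14.52.
Error = 12 − 14.52 = -2.52.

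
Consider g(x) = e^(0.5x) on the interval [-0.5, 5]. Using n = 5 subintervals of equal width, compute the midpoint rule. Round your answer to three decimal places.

22.522

Δx = (5 − (-0.5))/5 = 1.1.
Midpoints: 0.05, 1.15, 2.25, 3.35, 4.45.
g(0.05) ≈ 1.025, g(1.15) ≈ 1.777, g(2.25) ≈ 3.080, g(3.35) ≈ 5.339, g(4.45) ≈ 9.253.
Sum = Δx · [g(0.05) + g(1.15) + g(2.25) + g(3.35) + g(4.45)].
Sum ≈ 22.522.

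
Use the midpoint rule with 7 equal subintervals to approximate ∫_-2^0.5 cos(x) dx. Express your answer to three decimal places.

Δx = (0.5 − (-2))/7 = 5/14.
Midpoints: -51/28, -41/28, -31/28, -0.75, -11/28, -1/28, 9/28.
f(-51/28) ≈ -0.248, f(-41/28) ≈ 0.106, f(-31/28) ≈ 0.447, f(-0.75) ≈ 0.732, f(-11/28) ≈ 0.924, f(-1/28) ≈ 0.999, f(9/28) ≈ 0.949.
Sum = Δx · [f(-51/28) + f(-41/28) + f(-31/28) + ...].
Sum ≈ 1.396.

1.396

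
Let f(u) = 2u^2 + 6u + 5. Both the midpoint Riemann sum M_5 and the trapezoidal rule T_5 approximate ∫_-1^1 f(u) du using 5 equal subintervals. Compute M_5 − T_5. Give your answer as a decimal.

-0.16

M_5 = 11.28.
T_5 = 11.44.
M_5 − T_5 = -0.16.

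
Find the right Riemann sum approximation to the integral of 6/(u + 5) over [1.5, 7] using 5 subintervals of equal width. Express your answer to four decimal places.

3.4560

Δu = (7 − 1.5)/5 = 1.1.
Right endpoints: 2.6, 3.7, 4.8, 5.9, 7.
f(2.6) = 15/19, f(3.7) = 20/29, f(4.8) = 30/49, f(5.9) = 60/109, f(7) = 0.5.
Sum = Δu · [f(2.6) + f(3.7) + f(4.8) + f(5.9) + f(7)].
Sum ≈ 3.4560.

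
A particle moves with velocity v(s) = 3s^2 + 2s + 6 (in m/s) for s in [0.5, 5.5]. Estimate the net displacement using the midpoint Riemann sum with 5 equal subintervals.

Δs = (5.5 − 0.5)/5 = 1.
Midpoints: 1, 2, 3, 4, 5.
v(1) = 11, v(2) = 22, v(3) = 39, v(4) = 62, v(5) = 91.
Sum = Δs · [v(1) + v(2) + v(3) + v(4) + v(5)].
Sum = 225.

225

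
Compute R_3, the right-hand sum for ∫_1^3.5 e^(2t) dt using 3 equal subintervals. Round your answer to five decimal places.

1119.06808

Δt = (3.5 − 1)/3 = 5/6.
Right endpoints: 11/6, 8/3, 3.5.
f(11/6) ≈ 39.12128, f(8/3) ≈ 207.12725, f(3.5) ≈ 1096.63316.
Sum = Δt · [f(11/6) + f(8/3) + f(3.5)].
Sum ≈ 1119.06808.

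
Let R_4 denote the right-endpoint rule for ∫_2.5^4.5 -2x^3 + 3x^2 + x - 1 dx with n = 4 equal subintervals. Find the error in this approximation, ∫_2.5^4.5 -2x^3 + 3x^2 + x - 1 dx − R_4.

28.25

Exact integral: ∫_2.5^4.5 f(x) dx = -105.
R_4 = -133.25.
Error = -105 − (-133.25) = 28.25.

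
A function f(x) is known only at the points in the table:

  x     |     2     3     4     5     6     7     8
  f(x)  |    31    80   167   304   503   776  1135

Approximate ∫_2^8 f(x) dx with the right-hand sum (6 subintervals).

2965

Δx = 1.
Sum = 1·[80 + 167 + 304 + 503 + 776 + 1135] = 2965.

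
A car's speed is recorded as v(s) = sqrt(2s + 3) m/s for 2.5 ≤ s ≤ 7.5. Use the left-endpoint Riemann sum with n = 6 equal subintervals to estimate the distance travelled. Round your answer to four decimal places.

17.3173

Δs = (7.5 − 2.5)/6 = 5/6.
Left endpoints: 2.5, 10/3, 25/6, 5, 35/6, 20/3.
v(2.5) ≈ 2.8284, v(10/3) ≈ 3.1091, v(25/6) ≈ 3.3665, v(5) ≈ 3.6056, v(35/6) ≈ 3.8297, v(20/3) ≈ 4.0415.
Sum = Δs · [v(2.5) + v(10/3) + v(25/6) + ...].
Sum ≈ 17.3173.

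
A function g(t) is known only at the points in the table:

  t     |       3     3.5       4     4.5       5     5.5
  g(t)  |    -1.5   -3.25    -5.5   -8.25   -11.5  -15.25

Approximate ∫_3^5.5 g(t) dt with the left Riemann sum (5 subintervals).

-15

Δt = 0.5.
Sum = 0.5·[(-1.5) + (-3.25) + (-5.5) + (-8.25) + (-11.5)] = -15.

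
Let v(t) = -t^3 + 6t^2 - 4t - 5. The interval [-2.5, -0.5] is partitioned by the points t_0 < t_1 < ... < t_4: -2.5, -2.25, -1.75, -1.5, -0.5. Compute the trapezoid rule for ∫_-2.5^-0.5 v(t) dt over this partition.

Subinterval widths: 0.25, 0.5, 0.25, 1.
v(-2.5) = 58.125, v(-2.25) = 45.765625, v(-1.75) = 25.734375, v(-1.5) = 17.875, v(-0.5) = -1.375.
On each subinterval the trapezoid contributes (Δt_i/2)·[v(t_{i-1}) + v(t_i)].
Sum = 44.5625.

44.5625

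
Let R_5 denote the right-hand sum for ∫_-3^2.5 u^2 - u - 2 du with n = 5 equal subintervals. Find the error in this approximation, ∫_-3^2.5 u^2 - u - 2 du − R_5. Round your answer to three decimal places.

3.428

Exact integral: ∫_-3^2.5 f(u) du ≈ 4.58333.
R_5 = 1.155.
Error ≈ 4.58333 − 1.155 ≈ 3.428.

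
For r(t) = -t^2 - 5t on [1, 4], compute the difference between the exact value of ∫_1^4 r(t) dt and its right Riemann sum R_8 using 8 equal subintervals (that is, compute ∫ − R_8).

Exact integral: ∫_1^4 r(t) dt = -58.5.
R_8 = -64.1953125.
Error = -58.5 − (-64.1953125) = 5.6953125.

5.6953125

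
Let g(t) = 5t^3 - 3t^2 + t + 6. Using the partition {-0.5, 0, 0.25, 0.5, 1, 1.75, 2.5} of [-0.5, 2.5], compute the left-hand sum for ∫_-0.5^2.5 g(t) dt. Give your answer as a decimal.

Subinterval widths: 0.5, 0.25, 0.25, 0.5, 0.75, 0.75.
Left endpoints: -0.5, 0, 0.25, 0.5, 1, 1.75.
g(-0.5) = 4.125, g(0) = 6, g(0.25) = 6.140625, g(0.5) = 6.375, g(1) = 9, g(1.75) = 25.359375.
Sum = Σ Δt_i · g(t_i).
Sum = 34.0546875.

34.0546875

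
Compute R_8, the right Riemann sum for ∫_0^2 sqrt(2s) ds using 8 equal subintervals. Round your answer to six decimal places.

2.882521

Δs = (2 − 0)/8 = 0.25.
Right endpoints: 0.25, 0.5, 0.75, 1, 1.25, 1.5, 1.75, 2.
f(0.25) ≈ 0.707107, f(0.5) ≈ 1.000000, f(0.75) ≈ 1.224745, f(1) ≈ 1.414214, f(1.25) ≈ 1.581139, f(1.5) ≈ 1.732051, f(1.75) ≈ 1.870829, f(2) ≈ 2.000000.
Sum = Δs · [f(0.25) + f(0.5) + f(0.75) + ...].
Sum ≈ 2.882521.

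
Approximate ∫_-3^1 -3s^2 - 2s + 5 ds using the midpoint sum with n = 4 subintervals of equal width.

Δs = (1 − (-3))/4 = 1.
Midpoints: -2.5, -1.5, -0.5, 0.5.
f(-2.5) = -8.75, f(-1.5) = 1.25, f(-0.5) = 5.25, f(0.5) = 3.25.
Sum = Δs · [f(-2.5) + f(-1.5) + f(-0.5) + f(0.5)].
Sum = 1.

1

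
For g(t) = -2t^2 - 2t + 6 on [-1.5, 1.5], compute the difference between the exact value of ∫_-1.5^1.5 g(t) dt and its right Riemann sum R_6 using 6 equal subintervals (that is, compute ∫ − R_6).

Exact integral: ∫_-1.5^1.5 g(t) dt = 13.5.
R_6 = 11.75.
Error = 13.5 − 11.75 = 1.75.

1.75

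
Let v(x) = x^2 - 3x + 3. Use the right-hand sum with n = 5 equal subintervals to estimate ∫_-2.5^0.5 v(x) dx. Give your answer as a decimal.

18.93

Δx = (0.5 − (-2.5))/5 = 0.6.
Right endpoints: -1.9, -1.3, -0.7, -0.1, 0.5.
v(-1.9) = 12.31, v(-1.3) = 8.59, v(-0.7) = 5.59, v(-0.1) = 3.31, v(0.5) = 1.75.
Sum = Δx · [v(-1.9) + v(-1.3) + v(-0.7) + v(-0.1) + v(0.5)].
Sum = 18.93.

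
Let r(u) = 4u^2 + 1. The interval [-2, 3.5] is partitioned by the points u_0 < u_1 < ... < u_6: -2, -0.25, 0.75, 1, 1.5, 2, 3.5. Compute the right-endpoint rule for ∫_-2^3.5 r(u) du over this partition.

95.1875

Subinterval widths: 1.75, 1, 0.25, 0.5, 0.5, 1.5.
Right endpoints: -0.25, 0.75, 1, 1.5, 2, 3.5.
r(-0.25) = 1.25, r(0.75) = 3.25, r(1) = 5, r(1.5) = 10, r(2) = 17, r(3.5) = 50.
Sum = Σ Δu_i · r(u_i).
Sum = 95.1875.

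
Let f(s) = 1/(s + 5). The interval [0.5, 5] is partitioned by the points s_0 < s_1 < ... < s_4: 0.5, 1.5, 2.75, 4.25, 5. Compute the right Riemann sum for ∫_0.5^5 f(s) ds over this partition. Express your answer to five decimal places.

Subinterval widths: 1, 1.25, 1.5, 0.75.
Right endpoints: 1.5, 2.75, 4.25, 5.
f(1.5) = 2/13, f(2.75) = 4/31, f(4.25) = 4/37, f(5) = 0.1.
Sum = Σ Δs_i · f(s_i).
Sum ≈ 0.55230.

0.55230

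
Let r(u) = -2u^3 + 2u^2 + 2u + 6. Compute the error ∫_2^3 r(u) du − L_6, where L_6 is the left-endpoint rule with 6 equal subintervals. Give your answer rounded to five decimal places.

-2.10648

Exact integral: ∫_2^3 r(u) du ≈ -8.8333333.
L_6 ≈ -6.7268519.
Error ≈ -8.8333333 − (-6.7268519) ≈ -2.10648.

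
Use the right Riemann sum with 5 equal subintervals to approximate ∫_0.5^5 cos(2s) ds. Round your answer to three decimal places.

Δs = (5 − 0.5)/5 = 0.9.
Right endpoints: 1.4, 2.3, 3.2, 4.1, 5.
f(1.4) ≈ -0.942, f(2.3) ≈ -0.112, f(3.2) ≈ 0.993, f(4.1) ≈ -0.339, f(5) ≈ -0.839.
Sum = Δs · [f(1.4) + f(2.3) + f(3.2) + f(4.1) + f(5)].
Sum ≈ -1.115.

-1.115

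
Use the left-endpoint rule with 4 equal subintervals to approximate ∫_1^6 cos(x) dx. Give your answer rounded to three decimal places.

Δx = (6 − 1)/4 = 1.25.
Left endpoints: 1, 2.25, 3.5, 4.75.
f(1) ≈ 0.540, f(2.25) ≈ -0.628, f(3.5) ≈ -0.936, f(4.75) ≈ 0.038.
Sum = Δx · [f(1) + f(2.25) + f(3.5) + f(4.75)].
Sum ≈ -1.233.

-1.233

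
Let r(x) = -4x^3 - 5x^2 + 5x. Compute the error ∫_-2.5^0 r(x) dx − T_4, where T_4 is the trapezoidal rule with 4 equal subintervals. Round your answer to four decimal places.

Exact integral: ∫_-2.5^0 r(x) dx ≈ -2.604167.
T_4 = -0.9765625.
Error ≈ -2.604167 − (-0.9765625) ≈ -1.6276.

-1.6276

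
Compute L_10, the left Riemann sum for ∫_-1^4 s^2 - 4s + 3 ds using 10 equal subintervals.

8.125

Δs = (4 − (-1))/10 = 0.5.
Left endpoints: -1, -0.5, 0, 0.5, 1, 1.5, 2, 2.5, 3, 3.5.
f(-1) = 8, f(-0.5) = 5.25, f(0) = 3, f(0.5) = 1.25, f(1) = 0, f(1.5) = -0.75, f(2) = -1, f(2.5) = -0.75, f(3) = 0, f(3.5) = 1.25.
Sum = Δs · [f(-1) + f(-0.5) + f(0) + ...].
Sum = 8.125.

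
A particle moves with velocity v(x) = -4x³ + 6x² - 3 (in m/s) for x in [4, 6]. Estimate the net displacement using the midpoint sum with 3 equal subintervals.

Δx = (6 − 4)/3 = 2/3.
Midpoints: 13/3, 5, 17/3.
v(13/3) = -5827/27, v(5) = -353, v(17/3) = -14531/27.
Sum = Δx · [v(13/3) + v(5) + v(17/3)].
Sum = -738.

-738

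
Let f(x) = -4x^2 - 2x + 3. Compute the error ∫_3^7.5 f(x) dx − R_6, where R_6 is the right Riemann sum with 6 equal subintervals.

75.9375

Exact integral: ∫_3^7.5 f(x) dx = -560.25.
R_6 = -636.1875.
Error = -560.25 − (-636.1875) = 75.9375.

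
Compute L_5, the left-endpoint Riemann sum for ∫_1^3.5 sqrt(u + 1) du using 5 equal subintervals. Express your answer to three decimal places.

4.299

Δu = (3.5 − 1)/5 = 0.5.
Left endpoints: 1, 1.5, 2, 2.5, 3.
f(1) ≈ 1.414, f(1.5) ≈ 1.581, f(2) ≈ 1.732, f(2.5) ≈ 1.871, f(3) ≈ 2.000.
Sum = Δu · [f(1) + f(1.5) + f(2) + f(2.5) + f(3)].
Sum ≈ 4.299.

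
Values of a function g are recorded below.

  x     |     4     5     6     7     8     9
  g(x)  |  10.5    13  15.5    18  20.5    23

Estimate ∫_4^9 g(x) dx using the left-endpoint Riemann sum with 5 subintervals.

Δx = 1.
Sum = 1·[10.5 + 13 + 15.5 + 18 + 20.5] = 77.5.

77.5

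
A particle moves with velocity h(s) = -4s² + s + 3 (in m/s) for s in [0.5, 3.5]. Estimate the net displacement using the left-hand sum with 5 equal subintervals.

Δs = (3.5 − 0.5)/5 = 0.6.
Left endpoints: 0.5, 1.1, 1.7, 2.3, 2.9.
h(0.5) = 2.5, h(1.1) = -0.74, h(1.7) = -6.86, h(2.3) = -15.86, h(2.9) = -27.74.
Sum = Δs · [h(0.5) + h(1.1) + h(1.7) + h(2.3) + h(2.9)].
Sum = -29.22.

-29.22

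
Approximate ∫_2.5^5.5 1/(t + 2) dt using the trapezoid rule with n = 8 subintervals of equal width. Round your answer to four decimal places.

0.5112

Δt = (5.5 − 2.5)/8 = 0.375.
f(2.5) = 2/9, f(2.875) = 8/39, f(3.25) = 4/21, f(3.625) = 8/45, f(4) = 1/6, f(4.375) = 8/51, f(4.75) = 4/27, f(5.125) = 8/57, f(5.5) = 2/15.
T_8 = (Δt/2)·[f(t_0) + 2f(t_1) + ... + 2f(t_{7}) + f(t_8)].
Sum ≈ 0.5112.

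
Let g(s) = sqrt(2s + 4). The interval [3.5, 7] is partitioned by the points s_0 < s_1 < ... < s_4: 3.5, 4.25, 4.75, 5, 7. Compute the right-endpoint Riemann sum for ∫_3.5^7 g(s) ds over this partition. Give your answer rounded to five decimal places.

13.90946

Subinterval widths: 0.75, 0.5, 0.25, 2.
Right endpoints: 4.25, 4.75, 5, 7.
g(4.25) ≈ 3.53553, g(4.75) ≈ 3.67423, g(5) ≈ 3.74166, g(7) ≈ 4.24264.
Sum = Σ Δs_i · g(s_i).
Sum ≈ 13.90946.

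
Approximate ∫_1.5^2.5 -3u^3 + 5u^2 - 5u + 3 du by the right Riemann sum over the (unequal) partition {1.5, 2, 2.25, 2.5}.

Subinterval widths: 0.5, 0.25, 0.25.
Right endpoints: 2, 2.25, 2.5.
f(2) = -11, f(2.25) = -17.109375, f(2.5) = -25.125.
Sum = Σ Δu_i · f(u_i).
Sum = -16.05859375.

-16.05859375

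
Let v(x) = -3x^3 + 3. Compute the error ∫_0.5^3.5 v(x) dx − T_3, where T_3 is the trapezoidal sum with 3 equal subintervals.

Exact integral: ∫_0.5^3.5 v(x) dx = -103.5.
T_3 = -112.5.
Error = -103.5 − (-112.5) = 9.

9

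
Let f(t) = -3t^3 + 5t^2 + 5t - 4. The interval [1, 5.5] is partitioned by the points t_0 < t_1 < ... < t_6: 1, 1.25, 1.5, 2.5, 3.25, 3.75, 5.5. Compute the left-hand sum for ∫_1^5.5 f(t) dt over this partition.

Subinterval widths: 0.25, 0.25, 1, 0.75, 0.5, 1.75.
Left endpoints: 1, 1.25, 1.5, 2.5, 3.25, 3.75.
f(1) = 3, f(1.25) = 4.203125, f(1.5) = 4.625, f(2.5) = -7.125, f(3.25) = -37.921875, f(3.75) = -73.140625.
Sum = Σ Δt_i · f(t_i).
Sum = -145.875.

-145.875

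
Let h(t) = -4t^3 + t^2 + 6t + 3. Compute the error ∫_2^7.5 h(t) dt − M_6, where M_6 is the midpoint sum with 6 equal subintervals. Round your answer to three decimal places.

-21.567

Exact integral: ∫_2^7.5 h(t) dt ≈ -2836.85417.
M_6 ≈ -2815.28704.
Error ≈ -2836.85417 − (-2815.28704) ≈ -21.567.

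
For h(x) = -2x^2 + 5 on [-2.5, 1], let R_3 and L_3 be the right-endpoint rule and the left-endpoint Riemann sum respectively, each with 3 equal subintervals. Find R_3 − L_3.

R_3 ≈ 10.9537037.
L_3 ≈ -1.2962963.
R_3 − L_3 = 12.25.

12.25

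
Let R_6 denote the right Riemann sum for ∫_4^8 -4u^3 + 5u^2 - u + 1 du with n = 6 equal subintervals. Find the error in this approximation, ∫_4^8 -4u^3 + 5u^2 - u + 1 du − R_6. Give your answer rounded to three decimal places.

538.519

Exact integral: ∫_4^8 f(u) du ≈ -3113.33333.
R_6 ≈ -3651.85185.
Error ≈ -3113.33333 − (-3651.85185) ≈ 538.519.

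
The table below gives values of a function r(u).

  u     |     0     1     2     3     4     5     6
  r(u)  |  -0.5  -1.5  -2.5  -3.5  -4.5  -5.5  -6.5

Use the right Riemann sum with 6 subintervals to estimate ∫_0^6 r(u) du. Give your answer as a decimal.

-24

Δu = 1.
Sum = 1·[(-1.5) + (-2.5) + (-3.5) + (-4.5) + (-5.5) + (-6.5)] = -24.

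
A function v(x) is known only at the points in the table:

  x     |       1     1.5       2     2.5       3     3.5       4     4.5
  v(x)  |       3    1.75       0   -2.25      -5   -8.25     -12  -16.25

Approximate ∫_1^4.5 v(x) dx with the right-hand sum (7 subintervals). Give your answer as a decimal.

Δx = 0.5.
Sum = 0.5·[1.75 + 0 + (-2.25) + (-5) + (-8.25) + (-12) + (-16.25)] = -21.

-21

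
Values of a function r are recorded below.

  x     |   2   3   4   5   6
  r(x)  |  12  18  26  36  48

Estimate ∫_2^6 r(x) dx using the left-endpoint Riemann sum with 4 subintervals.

92

Δx = 1.
Sum = 1·[12 + 18 + 26 + 36] = 92.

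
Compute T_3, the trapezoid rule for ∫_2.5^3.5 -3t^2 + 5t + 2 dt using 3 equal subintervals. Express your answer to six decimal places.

Δt = (3.5 − 2.5)/3 = 1/3.
f(2.5) = -4.25, f(17/6) = -95/12, f(19/6) = -12.25, f(3.5) = -17.25.
T_3 = (Δt/2)·[f(t_0) + 2f(t_1) + 2f(t_2) + f(t_3)].
Sum ≈ -10.305556.

-10.305556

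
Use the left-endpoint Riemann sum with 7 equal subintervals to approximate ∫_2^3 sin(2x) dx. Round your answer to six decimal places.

Δx = (3 − 2)/7 = 1/7.
Left endpoints: 2, 15/7, 16/7, 17/7, 18/7, 19/7, 20/7.
f(2) ≈ -0.756802, f(15/7) ≈ -0.910347, f(16/7) ≈ -0.990082, f(17/7) ≈ -0.989541, f(18/7) ≈ -0.908770, f(19/7) ≈ -0.754317, f(20/7) ≈ -0.538705.
Sum = Δx · [f(2) + f(15/7) + f(16/7) + ...].
Sum ≈ -0.835509.

-0.835509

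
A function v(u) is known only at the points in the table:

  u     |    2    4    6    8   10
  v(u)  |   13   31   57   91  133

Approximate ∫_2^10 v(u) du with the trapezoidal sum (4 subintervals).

504

Δu = 2.
T_4 = (2/2)·[13 + 2·31 + 2·57 + 2·91 + 133] = 504.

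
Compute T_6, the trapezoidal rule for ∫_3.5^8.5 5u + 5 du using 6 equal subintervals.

Δu = (8.5 − 3.5)/6 = 5/6.
f(3.5) = 22.5, f(13/3) = 80/3, f(31/6) = 185/6, f(6) = 35, f(41/6) = 235/6, f(23/3) = 130/3, f(8.5) = 47.5.
T_6 = (Δu/2)·[f(u_0) + 2f(u_1) + ... + 2f(u_{5}) + f(u_6)].
Sum = 175.

175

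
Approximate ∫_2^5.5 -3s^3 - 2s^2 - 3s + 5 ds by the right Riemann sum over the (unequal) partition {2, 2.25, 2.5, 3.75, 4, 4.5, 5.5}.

-1057.765625

Subinterval widths: 0.25, 0.25, 1.25, 0.25, 0.5, 1.
Right endpoints: 2.25, 2.5, 3.75, 4, 4.5, 5.5.
f(2.25) = -46.046875, f(2.5) = -61.875, f(3.75) = -192.578125, f(4) = -231, f(4.5) = -322.375, f(5.5) = -571.125.
Sum = Σ Δs_i · f(s_i).
Sum = -1057.765625.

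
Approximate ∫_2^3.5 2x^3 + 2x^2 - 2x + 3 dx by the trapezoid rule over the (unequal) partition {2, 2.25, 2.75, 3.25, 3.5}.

Subinterval widths: 0.25, 0.5, 0.5, 0.25.
f(2) = 23, f(2.25) = 31.40625, f(2.75) = 54.21875, f(3.25) = 86.28125, f(3.5) = 106.25.
On each subinterval the trapezoid contributes (Δx_i/2)·[f(x_{i-1}) + f(x_i)].
Sum = 87.3984375.

87.3984375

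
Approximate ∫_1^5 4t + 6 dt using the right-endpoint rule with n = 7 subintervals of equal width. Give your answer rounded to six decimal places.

76.571429

Δt = (5 − 1)/7 = 4/7.
Right endpoints: 11/7, 15/7, 19/7, 23/7, 27/7, 31/7, 5.
f(11/7) = 86/7, f(15/7) = 102/7, f(19/7) = 118/7, f(23/7) = 134/7, f(27/7) = 150/7, f(31/7) = 166/7, f(5) = 26.
Sum = Δt · [f(11/7) + f(15/7) + f(19/7) + ...].
Sum ≈ 76.571429.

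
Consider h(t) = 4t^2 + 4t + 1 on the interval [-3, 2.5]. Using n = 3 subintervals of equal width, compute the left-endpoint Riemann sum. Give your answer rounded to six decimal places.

Δt = (2.5 − (-3))/3 = 11/6.
Left endpoints: -3, -7/6, 2/3.
h(-3) = 25, h(-7/6) = 16/9, h(2/3) = 49/9.
Sum = Δt · [h(-3) + h(-7/6) + h(2/3)].
Sum ≈ 59.074074.

59.074074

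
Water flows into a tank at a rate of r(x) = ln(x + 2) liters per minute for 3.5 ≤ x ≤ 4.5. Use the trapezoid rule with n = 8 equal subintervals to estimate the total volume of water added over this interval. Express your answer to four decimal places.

Δx = (4.5 − 3.5)/8 = 0.125.
r(3.5) ≈ 1.7047, r(3.625) ≈ 1.7272, r(3.75) ≈ 1.7492, r(3.875) ≈ 1.7707, r(4) ≈ 1.7918, r(4.125) ≈ 1.8124, r(4.25) ≈ 1.8326, r(4.375) ≈ 1.8524, r(4.5) ≈ 1.8718.
T_8 = (Δx/2)·[r(x_0) + 2r(x_1) + ... + 2r(x_{7}) + r(x_8)].
Sum ≈ 1.7906.

1.7906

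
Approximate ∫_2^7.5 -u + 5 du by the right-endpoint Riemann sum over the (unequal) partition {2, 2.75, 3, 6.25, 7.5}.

Subinterval widths: 0.75, 0.25, 3.25, 1.25.
Right endpoints: 2.75, 3, 6.25, 7.5.
f(2.75) = 2.25, f(3) = 2, f(6.25) = -1.25, f(7.5) = -2.5.
Sum = Σ Δu_i · f(u_i).
Sum = -5.

-5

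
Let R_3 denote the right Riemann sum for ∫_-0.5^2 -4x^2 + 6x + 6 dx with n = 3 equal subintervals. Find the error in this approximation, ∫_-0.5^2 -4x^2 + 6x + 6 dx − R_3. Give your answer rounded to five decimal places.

Exact integral: ∫_-0.5^2 f(x) dx ≈ 15.4166667.
R_3 ≈ 14.2592593.
Error ≈ 15.4166667 − 14.2592593 ≈ 1.15741.

1.15741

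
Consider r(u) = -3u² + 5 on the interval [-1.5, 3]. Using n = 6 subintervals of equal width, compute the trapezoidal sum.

-9.140625

Δu = (3 − (-1.5))/6 = 0.75.
r(-1.5) = -1.75, r(-0.75) = 3.3125, r(0) = 5, r(0.75) = 3.3125, r(1.5) = -1.75, r(2.25) = -10.1875, r(3) = -22.
T_6 = (Δu/2)·[r(u_0) + 2r(u_1) + ... + 2r(u_{5}) + r(u_6)].
Sum = -9.140625.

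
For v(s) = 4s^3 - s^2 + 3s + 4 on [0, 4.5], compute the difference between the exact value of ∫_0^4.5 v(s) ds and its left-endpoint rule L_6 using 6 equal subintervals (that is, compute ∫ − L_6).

123.1875

Exact integral: ∫_0^4.5 v(s) ds = 428.0625.
L_6 = 304.875.
Error = 428.0625 − 304.875 = 123.1875.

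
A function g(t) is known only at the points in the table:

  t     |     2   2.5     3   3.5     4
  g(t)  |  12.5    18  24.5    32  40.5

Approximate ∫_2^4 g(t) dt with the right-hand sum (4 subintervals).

Δt = 0.5.
Sum = 0.5·[18 + 24.5 + 32 + 40.5] = 57.5.

57.5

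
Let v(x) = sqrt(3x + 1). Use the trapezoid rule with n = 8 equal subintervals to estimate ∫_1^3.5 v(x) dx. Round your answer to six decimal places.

6.886033

Δx = (3.5 − 1)/8 = 0.3125.
v(1) ≈ 2.000000, v(1.3125) ≈ 2.222049, v(1.625) ≈ 2.423840, v(1.9375) ≈ 2.610077, v(2.25) ≈ 2.783882, v(2.5625) ≈ 2.947457, v(2.875) ≈ 3.102418, v(3.1875) ≈ 3.250000, v(3.5) ≈ 3.391165.
T_8 = (Δx/2)·[v(x_0) + 2v(x_1) + ... + 2v(x_{7}) + v(x_8)].
Sum ≈ 6.886033.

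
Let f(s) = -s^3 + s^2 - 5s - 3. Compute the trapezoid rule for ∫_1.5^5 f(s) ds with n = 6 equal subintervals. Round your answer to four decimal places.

Δs = (5 − 1.5)/6 = 7/12.
f(1.5) = -11.625, f(25/12) = -31309/1728, f(8/3) = -761/27, f(3.25) = -43.015625, f(23/6) = -13781/216, f(53/12) = -158513/1728, f(5) = -128.
T_6 = (Δs/2)·[f(s_0) + 2f(s_1) + ... + 2f(s_{5}) + f(s_6)].
Sum ≈ -183.5545.

-183.5545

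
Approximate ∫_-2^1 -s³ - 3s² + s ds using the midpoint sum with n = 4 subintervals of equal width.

Δs = (1 − (-2))/4 = 0.75.
Midpoints: -1.625, -0.875, -0.125, 0.625.
f(-1.625) = -2691/512, f(-0.875) = -1281/512, f(-0.125) = -87/512, f(0.625) = -405/512.
Sum = Δs · [f(-1.625) + f(-0.875) + f(-0.125) + f(0.625)].
Sum = -6.5390625.

-6.5390625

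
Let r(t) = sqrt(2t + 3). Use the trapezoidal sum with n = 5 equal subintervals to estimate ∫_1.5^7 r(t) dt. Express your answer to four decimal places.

Δt = (7 − 1.5)/5 = 1.1.
r(1.5) ≈ 2.4495, r(2.6) ≈ 2.8636, r(3.7) ≈ 3.2249, r(4.8) ≈ 3.5496, r(5.9) ≈ 3.8471, r(7) ≈ 4.1231.
T_5 = (Δt/2)·[r(t_0) + 2r(t_1) + ... + 2r(t_{4}) + r(t_5)].
Sum ≈ 18.4486.

18.4486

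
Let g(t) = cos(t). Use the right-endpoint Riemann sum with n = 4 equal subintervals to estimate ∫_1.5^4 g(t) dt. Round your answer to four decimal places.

Δt = (4 − 1.5)/4 = 0.625.
Right endpoints: 2.125, 2.75, 3.375, 4.
g(2.125) ≈ -0.5263, g(2.75) ≈ -0.9243, g(3.375) ≈ -0.9729, g(4) ≈ -0.6536.
Sum = Δt · [g(2.125) + g(2.75) + g(3.375) + g(4)].
Sum ≈ -1.9232.

-1.9232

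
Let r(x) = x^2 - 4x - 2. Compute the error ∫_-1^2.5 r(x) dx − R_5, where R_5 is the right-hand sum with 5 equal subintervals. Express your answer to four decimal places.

Exact integral: ∫_-1^2.5 r(x) dx ≈ -11.958333.
R_5 = -14.735.
Error ≈ -11.958333 − (-14.735) ≈ 2.7767.

2.7767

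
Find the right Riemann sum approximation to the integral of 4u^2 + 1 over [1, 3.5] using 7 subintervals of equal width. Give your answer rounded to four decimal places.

Δu = (3.5 − 1)/7 = 5/14.
Right endpoints: 19/14, 12/7, 29/14, 17/7, 39/14, 22/7, 3.5.
f(19/14) = 410/49, f(12/7) = 625/49, f(29/14) = 890/49, f(17/7) = 1205/49, f(39/14) = 1570/49, f(22/7) = 1985/49, f(3.5) = 50.
Sum = Δu · [f(19/14) + f(12/7) + f(29/14) + ...].
Sum ≈ 66.5816.

66.5816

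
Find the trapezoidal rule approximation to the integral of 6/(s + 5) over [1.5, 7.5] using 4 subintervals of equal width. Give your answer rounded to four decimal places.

Δs = (7.5 − 1.5)/4 = 1.5.
f(1.5) = 12/13, f(3) = 0.75, f(4.5) = 12/19, f(6) = 6/11, f(7.5) = 0.48.
T_4 = (Δs/2)·[f(s_0) + 2f(s_1) + 2f(s_2) + 2f(s_3) + f(s_4)].
Sum ≈ 3.9429.

3.9429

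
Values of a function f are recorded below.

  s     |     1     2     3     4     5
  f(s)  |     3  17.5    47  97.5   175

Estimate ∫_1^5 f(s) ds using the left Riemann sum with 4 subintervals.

Δs = 1.
Sum = 1·[3 + 17.5 + 47 + 97.5] = 165.

165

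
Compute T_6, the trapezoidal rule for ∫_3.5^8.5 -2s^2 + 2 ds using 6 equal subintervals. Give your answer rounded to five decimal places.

Δs = (8.5 − 3.5)/6 = 5/6.
f(3.5) = -22.5, f(13/3) = -320/9, f(31/6) = -925/18, f(6) = -70, f(41/6) = -1645/18, f(23/3) = -1040/9, f(8.5) = -142.5.
T_6 = (Δs/2)·[f(s_0) + 2f(s_1) + ... + 2f(s_{5}) + f(s_6)].
Sum ≈ -371.99074.

-371.99074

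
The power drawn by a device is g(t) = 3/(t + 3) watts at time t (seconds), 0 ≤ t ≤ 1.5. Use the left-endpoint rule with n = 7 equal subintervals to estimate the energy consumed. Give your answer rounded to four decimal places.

Δt = (1.5 − 0)/7 = 3/14.
Left endpoints: 0, 3/14, 3/7, 9/14, 6/7, 15/14, 9/7.
g(0) = 1, g(3/14) = 14/15, g(3/7) = 0.875, g(9/14) = 14/17, g(6/7) = 7/9, g(15/14) = 14/19, g(9/7) = 0.7.
Sum = Δt · [g(0) + g(3/14) + g(3/7) + ...].
Sum ≈ 1.2528.

1.2528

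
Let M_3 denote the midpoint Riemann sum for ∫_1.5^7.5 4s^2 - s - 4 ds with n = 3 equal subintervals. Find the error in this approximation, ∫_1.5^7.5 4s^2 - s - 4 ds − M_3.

Exact integral: ∫_1.5^7.5 f(s) ds = 507.
M_3 = 499.
Error = 507 − 499 = 8.

8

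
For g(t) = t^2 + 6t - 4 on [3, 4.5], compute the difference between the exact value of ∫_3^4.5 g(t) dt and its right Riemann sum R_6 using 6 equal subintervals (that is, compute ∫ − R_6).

Exact integral: ∫_3^4.5 g(t) dt = 49.125.
R_6 = 51.671875.
Error = 49.125 − 51.671875 = -2.546875.

-2.546875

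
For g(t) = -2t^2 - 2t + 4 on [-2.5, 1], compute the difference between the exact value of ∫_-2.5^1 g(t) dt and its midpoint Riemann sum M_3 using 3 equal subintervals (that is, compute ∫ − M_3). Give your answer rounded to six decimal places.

Exact integral: ∫_-2.5^1 g(t) dt ≈ 8.16666667.
M_3 ≈ 8.96064815.
Error ≈ 8.16666667 − 8.96064815 ≈ -0.793981.

-0.793981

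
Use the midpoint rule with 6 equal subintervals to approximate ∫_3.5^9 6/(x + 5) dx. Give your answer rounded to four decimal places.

Δx = (9 − 3.5)/6 = 11/12.
Midpoints: 95/24, 4.875, 139/24, 161/24, 7.625, 205/24.
f(95/24) = 144/215, f(4.875) = 48/79, f(139/24) = 144/259, f(161/24) = 144/281, f(7.625) = 48/101, f(205/24) = 144/325.
Sum = Δx · [f(95/24) + f(4.875) + f(139/24) + ...].
Sum ≈ 2.9921.

2.9921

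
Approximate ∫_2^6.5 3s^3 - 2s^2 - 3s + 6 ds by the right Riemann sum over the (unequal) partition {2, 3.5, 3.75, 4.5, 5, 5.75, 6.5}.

Subinterval widths: 1.5, 0.25, 0.75, 0.5, 0.75, 0.75.
Right endpoints: 3.5, 3.75, 4.5, 5, 5.75, 6.5.
f(3.5) = 99.625, f(3.75) = 124.828125, f(4.5) = 225.375, f(5) = 316, f(5.75) = 492.953125, f(6.5) = 725.875.
Sum = Σ Δs_i · f(s_i).
Sum = 1421.796875.

1421.796875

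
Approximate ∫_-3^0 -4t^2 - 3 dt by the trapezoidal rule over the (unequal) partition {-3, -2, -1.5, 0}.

-48

Subinterval widths: 1, 0.5, 1.5.
f(-3) = -39, f(-2) = -19, f(-1.5) = -12, f(0) = -3.
On each subinterval the trapezoid contributes (Δt_i/2)·[f(t_{i-1}) + f(t_i)].
Sum = -48.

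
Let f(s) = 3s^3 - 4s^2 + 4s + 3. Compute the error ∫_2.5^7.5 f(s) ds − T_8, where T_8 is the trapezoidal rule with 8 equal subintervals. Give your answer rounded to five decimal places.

Exact integral: ∫_2.5^7.5 f(s) ds ≈ 1917.0833333.
T_8 = 1930.4296875.
Error ≈ 1917.0833333 − 1930.4296875 ≈ -13.34635.

-13.34635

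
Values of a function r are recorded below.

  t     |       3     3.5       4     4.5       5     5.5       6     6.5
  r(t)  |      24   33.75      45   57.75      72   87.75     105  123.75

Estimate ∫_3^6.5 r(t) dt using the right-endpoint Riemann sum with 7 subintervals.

Δt = 0.5.
Sum = 0.5·[33.75 + 45 + 57.75 + 72 + 87.75 + 105 + 123.75] = 262.5.

262.5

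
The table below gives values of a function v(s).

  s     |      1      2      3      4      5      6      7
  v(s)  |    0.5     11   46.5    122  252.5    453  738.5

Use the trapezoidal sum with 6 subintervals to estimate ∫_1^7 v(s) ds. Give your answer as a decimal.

Δs = 1.
T_6 = (1/2)·[0.5 + 2·11 + 2·46.5 + 2·122 + 2·252.5 + 2·453 + 738.5] = 1254.5.

1254.5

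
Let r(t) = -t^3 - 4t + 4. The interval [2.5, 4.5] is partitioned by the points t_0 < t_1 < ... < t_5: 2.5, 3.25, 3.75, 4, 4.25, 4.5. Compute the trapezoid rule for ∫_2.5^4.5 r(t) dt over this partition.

Subinterval widths: 0.75, 0.5, 0.25, 0.25, 0.25.
r(2.5) = -21.625, r(3.25) = -43.328125, r(3.75) = -63.734375, r(4) = -76, r(4.25) = -89.765625, r(4.5) = -105.125.
On each subinterval the trapezoid contributes (Δt_i/2)·[r(t_{i-1}) + r(t_i)].
Sum = -113.671875.

-113.671875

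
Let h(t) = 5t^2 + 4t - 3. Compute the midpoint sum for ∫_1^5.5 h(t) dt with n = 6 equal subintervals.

319.5703125

Δt = (5.5 − 1)/6 = 0.75.
Midpoints: 1.375, 2.125, 2.875, 3.625, 4.375, 5.125.
h(1.375) = 11.953125, h(2.125) = 28.078125, h(2.875) = 49.828125, h(3.625) = 77.203125, h(4.375) = 110.203125, h(5.125) = 148.828125.
Sum = Δt · [h(1.375) + h(2.125) + h(2.875) + ...].
Sum = 319.5703125.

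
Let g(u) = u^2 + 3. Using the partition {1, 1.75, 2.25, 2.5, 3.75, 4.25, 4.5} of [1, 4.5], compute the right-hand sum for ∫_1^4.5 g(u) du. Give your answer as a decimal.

48.5625

Subinterval widths: 0.75, 0.5, 0.25, 1.25, 0.5, 0.25.
Right endpoints: 1.75, 2.25, 2.5, 3.75, 4.25, 4.5.
g(1.75) = 6.0625, g(2.25) = 8.0625, g(2.5) = 9.25, g(3.75) = 17.0625, g(4.25) = 21.0625, g(4.5) = 23.25.
Sum = Σ Δu_i · g(u_i).
Sum = 48.5625.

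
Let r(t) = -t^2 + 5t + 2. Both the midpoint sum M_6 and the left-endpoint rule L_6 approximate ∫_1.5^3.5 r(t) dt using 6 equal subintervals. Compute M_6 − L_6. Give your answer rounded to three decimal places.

M_6 ≈ 15.85185.
L_6 ≈ 15.79630.
M_6 − L_6 ≈ 0.056.

0.056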